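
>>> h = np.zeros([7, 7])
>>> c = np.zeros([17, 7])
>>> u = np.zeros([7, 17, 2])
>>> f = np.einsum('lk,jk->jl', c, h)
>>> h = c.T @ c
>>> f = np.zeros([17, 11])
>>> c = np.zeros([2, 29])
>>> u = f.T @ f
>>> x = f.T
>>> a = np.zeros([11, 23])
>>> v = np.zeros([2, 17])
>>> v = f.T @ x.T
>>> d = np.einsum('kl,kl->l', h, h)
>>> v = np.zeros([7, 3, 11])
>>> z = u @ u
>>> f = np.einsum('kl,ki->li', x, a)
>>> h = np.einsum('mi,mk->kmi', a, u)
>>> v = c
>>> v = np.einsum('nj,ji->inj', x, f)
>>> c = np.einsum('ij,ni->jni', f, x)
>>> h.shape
(11, 11, 23)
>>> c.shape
(23, 11, 17)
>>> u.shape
(11, 11)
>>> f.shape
(17, 23)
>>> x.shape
(11, 17)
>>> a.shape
(11, 23)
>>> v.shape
(23, 11, 17)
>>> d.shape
(7,)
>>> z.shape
(11, 11)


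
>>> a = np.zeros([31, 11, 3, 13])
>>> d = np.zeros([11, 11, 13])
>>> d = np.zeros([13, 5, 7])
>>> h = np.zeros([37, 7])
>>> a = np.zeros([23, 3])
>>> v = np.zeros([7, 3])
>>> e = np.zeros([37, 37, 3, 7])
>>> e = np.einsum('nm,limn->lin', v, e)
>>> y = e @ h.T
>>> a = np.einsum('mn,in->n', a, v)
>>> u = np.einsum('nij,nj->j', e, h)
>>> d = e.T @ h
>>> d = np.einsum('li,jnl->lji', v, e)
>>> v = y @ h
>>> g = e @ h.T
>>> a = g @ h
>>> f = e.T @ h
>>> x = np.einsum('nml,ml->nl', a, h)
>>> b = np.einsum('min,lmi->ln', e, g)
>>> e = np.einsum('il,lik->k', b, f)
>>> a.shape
(37, 37, 7)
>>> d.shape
(7, 37, 3)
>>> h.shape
(37, 7)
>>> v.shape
(37, 37, 7)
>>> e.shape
(7,)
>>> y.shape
(37, 37, 37)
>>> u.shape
(7,)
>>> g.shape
(37, 37, 37)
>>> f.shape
(7, 37, 7)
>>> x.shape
(37, 7)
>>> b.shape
(37, 7)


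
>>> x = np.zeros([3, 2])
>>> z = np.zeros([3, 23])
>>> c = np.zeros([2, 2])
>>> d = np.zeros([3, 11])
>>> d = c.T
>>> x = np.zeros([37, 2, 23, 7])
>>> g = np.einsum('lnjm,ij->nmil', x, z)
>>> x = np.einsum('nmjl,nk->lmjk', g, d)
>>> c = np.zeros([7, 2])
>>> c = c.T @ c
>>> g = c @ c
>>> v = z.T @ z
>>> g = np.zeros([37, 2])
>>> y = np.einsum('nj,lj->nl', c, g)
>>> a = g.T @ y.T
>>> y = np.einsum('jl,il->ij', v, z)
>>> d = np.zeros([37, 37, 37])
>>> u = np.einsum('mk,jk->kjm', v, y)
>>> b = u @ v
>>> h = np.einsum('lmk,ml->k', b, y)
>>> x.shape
(37, 7, 3, 2)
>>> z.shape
(3, 23)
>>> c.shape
(2, 2)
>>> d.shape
(37, 37, 37)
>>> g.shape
(37, 2)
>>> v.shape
(23, 23)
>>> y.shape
(3, 23)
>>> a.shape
(2, 2)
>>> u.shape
(23, 3, 23)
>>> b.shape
(23, 3, 23)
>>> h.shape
(23,)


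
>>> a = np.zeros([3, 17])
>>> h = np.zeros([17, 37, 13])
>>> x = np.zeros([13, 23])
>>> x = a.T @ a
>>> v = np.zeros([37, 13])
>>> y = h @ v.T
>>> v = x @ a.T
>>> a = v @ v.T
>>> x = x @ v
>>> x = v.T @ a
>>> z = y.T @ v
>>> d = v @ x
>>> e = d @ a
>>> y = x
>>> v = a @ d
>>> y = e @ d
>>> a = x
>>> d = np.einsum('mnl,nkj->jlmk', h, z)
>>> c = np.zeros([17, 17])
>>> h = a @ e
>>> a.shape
(3, 17)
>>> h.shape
(3, 17)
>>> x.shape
(3, 17)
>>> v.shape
(17, 17)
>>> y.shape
(17, 17)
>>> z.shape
(37, 37, 3)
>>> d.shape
(3, 13, 17, 37)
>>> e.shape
(17, 17)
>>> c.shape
(17, 17)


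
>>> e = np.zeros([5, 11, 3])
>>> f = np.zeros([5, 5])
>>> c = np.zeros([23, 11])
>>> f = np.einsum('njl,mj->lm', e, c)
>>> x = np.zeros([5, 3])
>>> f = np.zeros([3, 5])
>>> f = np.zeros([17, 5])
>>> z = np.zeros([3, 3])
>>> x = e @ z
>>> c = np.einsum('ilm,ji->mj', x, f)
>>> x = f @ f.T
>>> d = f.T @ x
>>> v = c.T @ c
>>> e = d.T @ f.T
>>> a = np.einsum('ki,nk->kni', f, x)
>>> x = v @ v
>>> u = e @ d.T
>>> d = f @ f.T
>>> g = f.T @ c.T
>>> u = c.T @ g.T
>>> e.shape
(17, 17)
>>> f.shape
(17, 5)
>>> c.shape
(3, 17)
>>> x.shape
(17, 17)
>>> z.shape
(3, 3)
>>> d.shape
(17, 17)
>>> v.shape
(17, 17)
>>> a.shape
(17, 17, 5)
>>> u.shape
(17, 5)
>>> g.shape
(5, 3)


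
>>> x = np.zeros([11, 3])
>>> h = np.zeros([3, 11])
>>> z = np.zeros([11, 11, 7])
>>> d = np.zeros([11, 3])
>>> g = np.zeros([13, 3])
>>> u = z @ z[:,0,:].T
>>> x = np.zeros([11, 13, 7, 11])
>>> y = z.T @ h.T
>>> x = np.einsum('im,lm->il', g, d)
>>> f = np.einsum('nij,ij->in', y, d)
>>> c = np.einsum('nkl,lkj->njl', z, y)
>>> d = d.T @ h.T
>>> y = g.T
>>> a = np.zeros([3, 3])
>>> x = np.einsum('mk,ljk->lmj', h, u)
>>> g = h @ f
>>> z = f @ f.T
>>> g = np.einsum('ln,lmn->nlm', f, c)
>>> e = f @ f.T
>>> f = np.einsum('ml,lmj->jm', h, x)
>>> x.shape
(11, 3, 11)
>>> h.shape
(3, 11)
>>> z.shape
(11, 11)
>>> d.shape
(3, 3)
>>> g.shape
(7, 11, 3)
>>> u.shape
(11, 11, 11)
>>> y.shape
(3, 13)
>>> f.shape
(11, 3)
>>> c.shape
(11, 3, 7)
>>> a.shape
(3, 3)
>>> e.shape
(11, 11)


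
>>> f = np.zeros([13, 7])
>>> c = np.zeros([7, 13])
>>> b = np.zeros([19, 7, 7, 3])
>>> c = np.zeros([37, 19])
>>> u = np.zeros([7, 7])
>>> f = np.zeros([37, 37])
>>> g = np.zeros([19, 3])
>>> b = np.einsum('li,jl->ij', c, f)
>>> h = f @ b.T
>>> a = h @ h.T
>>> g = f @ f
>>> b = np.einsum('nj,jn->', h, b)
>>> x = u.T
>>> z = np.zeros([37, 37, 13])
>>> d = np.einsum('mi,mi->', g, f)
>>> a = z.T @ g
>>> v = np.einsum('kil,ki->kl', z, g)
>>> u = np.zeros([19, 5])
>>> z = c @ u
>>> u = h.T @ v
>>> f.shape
(37, 37)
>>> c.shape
(37, 19)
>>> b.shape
()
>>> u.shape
(19, 13)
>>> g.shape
(37, 37)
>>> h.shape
(37, 19)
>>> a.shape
(13, 37, 37)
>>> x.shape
(7, 7)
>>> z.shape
(37, 5)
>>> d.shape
()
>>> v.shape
(37, 13)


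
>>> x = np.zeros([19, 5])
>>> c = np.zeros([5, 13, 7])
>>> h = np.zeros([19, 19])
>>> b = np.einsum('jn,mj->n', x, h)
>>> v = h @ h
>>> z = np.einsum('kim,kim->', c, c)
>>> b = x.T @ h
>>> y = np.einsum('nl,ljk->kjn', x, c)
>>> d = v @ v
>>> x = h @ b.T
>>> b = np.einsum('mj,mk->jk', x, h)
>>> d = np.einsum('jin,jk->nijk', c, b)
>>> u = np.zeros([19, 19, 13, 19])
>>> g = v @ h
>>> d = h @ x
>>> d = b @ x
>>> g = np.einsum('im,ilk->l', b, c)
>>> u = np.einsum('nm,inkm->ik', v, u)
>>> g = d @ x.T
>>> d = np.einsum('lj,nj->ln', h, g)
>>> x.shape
(19, 5)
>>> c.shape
(5, 13, 7)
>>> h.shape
(19, 19)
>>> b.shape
(5, 19)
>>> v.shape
(19, 19)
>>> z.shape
()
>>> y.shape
(7, 13, 19)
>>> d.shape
(19, 5)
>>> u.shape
(19, 13)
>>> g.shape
(5, 19)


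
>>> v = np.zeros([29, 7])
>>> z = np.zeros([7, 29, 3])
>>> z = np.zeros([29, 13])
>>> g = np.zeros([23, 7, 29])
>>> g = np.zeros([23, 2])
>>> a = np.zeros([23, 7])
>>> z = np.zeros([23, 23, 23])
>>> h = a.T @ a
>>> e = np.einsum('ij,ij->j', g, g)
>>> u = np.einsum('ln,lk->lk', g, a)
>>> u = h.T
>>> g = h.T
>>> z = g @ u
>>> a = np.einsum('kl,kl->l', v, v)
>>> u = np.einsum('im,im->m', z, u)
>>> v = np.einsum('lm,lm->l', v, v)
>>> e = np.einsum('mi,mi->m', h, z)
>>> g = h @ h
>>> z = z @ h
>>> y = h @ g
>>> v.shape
(29,)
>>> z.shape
(7, 7)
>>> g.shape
(7, 7)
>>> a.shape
(7,)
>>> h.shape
(7, 7)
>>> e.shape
(7,)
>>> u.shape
(7,)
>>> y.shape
(7, 7)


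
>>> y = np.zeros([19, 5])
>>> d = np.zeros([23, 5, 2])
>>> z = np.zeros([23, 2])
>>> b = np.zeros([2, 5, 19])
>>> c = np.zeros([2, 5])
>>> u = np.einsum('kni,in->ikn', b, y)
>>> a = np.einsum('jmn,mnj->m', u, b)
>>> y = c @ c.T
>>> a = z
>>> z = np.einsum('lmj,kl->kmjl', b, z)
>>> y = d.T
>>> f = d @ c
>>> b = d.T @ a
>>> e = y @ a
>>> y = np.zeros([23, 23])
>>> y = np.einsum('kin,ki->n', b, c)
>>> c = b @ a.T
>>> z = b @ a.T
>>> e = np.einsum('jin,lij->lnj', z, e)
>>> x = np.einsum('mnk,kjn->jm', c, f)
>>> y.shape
(2,)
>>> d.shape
(23, 5, 2)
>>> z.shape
(2, 5, 23)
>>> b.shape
(2, 5, 2)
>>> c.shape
(2, 5, 23)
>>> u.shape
(19, 2, 5)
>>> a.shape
(23, 2)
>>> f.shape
(23, 5, 5)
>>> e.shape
(2, 23, 2)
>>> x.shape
(5, 2)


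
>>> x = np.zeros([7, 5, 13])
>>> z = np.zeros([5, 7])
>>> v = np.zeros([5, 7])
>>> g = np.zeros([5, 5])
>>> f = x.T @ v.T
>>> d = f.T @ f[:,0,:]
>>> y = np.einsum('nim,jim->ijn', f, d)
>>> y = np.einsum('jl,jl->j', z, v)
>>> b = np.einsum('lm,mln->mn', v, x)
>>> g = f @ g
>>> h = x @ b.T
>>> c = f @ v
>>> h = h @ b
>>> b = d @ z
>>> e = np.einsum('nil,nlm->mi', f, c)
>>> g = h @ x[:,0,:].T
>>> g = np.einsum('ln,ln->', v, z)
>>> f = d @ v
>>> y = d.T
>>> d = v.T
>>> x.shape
(7, 5, 13)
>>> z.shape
(5, 7)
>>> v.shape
(5, 7)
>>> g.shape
()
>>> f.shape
(5, 5, 7)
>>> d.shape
(7, 5)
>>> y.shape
(5, 5, 5)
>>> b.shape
(5, 5, 7)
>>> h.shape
(7, 5, 13)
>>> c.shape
(13, 5, 7)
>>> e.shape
(7, 5)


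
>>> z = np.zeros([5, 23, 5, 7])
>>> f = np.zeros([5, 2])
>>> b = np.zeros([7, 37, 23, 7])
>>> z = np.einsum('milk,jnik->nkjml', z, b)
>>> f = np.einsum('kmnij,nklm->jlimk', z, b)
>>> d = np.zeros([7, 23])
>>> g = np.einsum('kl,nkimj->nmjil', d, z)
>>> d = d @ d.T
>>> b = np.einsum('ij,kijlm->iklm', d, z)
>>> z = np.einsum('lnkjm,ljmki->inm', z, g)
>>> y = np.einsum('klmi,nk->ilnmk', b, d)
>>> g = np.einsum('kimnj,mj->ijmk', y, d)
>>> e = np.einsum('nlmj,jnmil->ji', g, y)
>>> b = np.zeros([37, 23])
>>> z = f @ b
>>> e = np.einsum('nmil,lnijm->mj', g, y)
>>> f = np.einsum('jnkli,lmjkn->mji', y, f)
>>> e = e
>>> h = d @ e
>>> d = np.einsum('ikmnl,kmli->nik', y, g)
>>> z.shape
(5, 23, 5, 7, 23)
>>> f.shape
(23, 5, 7)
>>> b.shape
(37, 23)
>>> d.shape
(5, 5, 37)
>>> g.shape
(37, 7, 7, 5)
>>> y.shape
(5, 37, 7, 5, 7)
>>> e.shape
(7, 5)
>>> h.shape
(7, 5)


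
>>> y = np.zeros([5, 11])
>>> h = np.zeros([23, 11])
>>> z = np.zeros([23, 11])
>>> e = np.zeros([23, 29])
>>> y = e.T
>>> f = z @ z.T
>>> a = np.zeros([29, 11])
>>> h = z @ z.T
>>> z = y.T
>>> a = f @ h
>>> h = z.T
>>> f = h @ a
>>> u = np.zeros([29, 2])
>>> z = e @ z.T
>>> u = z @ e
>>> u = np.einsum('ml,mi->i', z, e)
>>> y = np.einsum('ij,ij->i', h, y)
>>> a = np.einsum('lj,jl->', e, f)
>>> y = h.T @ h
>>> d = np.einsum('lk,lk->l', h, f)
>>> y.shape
(23, 23)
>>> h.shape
(29, 23)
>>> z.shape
(23, 23)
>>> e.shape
(23, 29)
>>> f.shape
(29, 23)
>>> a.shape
()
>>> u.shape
(29,)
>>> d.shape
(29,)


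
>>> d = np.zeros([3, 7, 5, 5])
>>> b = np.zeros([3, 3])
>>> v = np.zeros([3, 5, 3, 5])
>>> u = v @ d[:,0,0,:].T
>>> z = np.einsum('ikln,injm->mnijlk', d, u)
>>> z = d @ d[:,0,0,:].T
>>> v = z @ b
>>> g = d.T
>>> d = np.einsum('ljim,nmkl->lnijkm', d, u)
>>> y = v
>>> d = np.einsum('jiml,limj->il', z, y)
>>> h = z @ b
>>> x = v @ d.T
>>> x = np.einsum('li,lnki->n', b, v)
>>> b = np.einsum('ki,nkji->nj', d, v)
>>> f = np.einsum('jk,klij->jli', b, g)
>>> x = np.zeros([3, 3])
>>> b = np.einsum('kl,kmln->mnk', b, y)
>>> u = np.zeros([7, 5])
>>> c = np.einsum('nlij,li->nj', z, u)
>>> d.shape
(7, 3)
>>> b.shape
(7, 3, 3)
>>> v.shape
(3, 7, 5, 3)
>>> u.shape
(7, 5)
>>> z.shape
(3, 7, 5, 3)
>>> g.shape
(5, 5, 7, 3)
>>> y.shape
(3, 7, 5, 3)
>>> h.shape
(3, 7, 5, 3)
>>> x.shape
(3, 3)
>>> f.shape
(3, 5, 7)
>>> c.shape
(3, 3)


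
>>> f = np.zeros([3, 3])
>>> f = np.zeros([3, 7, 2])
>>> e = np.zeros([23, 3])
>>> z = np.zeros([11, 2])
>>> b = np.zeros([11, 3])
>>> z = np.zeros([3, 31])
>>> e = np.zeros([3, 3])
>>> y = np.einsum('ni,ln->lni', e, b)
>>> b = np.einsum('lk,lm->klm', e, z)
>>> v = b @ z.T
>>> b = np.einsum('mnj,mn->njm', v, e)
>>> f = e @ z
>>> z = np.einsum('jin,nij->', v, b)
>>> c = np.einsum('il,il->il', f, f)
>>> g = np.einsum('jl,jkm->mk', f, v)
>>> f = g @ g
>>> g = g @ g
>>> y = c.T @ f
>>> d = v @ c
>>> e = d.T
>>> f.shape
(3, 3)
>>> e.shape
(31, 3, 3)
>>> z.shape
()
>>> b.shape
(3, 3, 3)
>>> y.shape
(31, 3)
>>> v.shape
(3, 3, 3)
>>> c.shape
(3, 31)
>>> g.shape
(3, 3)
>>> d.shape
(3, 3, 31)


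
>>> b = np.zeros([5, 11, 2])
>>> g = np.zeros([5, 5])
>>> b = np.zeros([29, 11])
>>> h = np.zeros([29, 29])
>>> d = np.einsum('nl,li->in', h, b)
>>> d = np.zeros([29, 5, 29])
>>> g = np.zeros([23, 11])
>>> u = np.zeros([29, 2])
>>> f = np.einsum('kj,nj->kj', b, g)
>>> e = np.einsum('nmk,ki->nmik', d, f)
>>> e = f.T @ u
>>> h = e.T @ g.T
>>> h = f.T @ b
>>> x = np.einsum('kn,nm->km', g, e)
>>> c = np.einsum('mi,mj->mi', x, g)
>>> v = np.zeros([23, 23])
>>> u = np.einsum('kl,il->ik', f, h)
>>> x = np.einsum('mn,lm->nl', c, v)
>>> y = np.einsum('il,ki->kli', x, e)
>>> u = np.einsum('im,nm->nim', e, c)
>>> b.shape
(29, 11)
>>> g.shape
(23, 11)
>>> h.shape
(11, 11)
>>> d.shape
(29, 5, 29)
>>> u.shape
(23, 11, 2)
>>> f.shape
(29, 11)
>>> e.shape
(11, 2)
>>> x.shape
(2, 23)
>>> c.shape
(23, 2)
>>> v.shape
(23, 23)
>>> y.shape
(11, 23, 2)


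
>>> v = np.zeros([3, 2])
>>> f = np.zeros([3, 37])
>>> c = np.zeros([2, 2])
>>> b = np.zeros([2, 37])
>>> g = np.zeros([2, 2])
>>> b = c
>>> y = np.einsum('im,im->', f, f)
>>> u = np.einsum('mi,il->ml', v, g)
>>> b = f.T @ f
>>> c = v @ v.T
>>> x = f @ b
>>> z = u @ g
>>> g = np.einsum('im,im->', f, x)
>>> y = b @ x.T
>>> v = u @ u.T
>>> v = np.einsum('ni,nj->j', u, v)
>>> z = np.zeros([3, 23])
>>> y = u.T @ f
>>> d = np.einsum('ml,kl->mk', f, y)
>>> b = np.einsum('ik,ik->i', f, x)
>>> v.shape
(3,)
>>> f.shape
(3, 37)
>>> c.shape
(3, 3)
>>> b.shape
(3,)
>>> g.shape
()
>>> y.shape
(2, 37)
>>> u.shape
(3, 2)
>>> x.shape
(3, 37)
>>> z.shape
(3, 23)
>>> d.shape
(3, 2)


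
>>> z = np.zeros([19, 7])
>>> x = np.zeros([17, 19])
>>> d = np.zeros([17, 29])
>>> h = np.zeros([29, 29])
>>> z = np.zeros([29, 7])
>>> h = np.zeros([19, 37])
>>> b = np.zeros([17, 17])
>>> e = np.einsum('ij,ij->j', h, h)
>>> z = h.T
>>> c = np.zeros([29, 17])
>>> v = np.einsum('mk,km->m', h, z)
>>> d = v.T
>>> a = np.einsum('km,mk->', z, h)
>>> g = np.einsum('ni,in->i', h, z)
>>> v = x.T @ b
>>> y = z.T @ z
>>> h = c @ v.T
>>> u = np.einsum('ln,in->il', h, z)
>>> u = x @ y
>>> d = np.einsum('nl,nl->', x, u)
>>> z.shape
(37, 19)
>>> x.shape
(17, 19)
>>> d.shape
()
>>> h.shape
(29, 19)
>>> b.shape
(17, 17)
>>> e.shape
(37,)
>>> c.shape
(29, 17)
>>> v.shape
(19, 17)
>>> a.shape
()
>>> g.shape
(37,)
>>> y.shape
(19, 19)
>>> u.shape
(17, 19)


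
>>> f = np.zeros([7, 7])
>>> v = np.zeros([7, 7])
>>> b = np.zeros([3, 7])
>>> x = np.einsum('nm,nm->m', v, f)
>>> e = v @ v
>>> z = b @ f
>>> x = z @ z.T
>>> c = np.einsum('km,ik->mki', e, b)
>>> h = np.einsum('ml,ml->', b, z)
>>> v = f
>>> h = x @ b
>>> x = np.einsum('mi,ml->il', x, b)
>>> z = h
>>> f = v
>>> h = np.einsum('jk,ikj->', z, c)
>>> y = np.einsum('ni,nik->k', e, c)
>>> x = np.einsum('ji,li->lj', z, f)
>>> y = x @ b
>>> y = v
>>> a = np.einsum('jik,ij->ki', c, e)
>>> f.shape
(7, 7)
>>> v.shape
(7, 7)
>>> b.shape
(3, 7)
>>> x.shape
(7, 3)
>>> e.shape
(7, 7)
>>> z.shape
(3, 7)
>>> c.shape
(7, 7, 3)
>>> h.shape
()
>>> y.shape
(7, 7)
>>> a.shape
(3, 7)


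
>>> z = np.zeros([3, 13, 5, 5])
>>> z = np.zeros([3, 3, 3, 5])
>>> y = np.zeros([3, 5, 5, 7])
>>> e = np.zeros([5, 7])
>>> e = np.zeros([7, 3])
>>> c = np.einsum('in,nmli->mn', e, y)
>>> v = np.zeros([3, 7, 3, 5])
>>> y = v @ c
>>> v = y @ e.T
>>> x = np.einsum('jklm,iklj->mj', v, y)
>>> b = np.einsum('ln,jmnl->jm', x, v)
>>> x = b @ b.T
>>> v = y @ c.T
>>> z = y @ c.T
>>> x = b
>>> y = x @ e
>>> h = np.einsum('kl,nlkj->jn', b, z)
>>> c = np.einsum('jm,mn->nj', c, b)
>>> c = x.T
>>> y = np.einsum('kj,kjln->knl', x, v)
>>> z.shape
(3, 7, 3, 5)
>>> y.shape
(3, 5, 3)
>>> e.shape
(7, 3)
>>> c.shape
(7, 3)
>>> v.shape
(3, 7, 3, 5)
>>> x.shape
(3, 7)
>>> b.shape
(3, 7)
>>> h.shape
(5, 3)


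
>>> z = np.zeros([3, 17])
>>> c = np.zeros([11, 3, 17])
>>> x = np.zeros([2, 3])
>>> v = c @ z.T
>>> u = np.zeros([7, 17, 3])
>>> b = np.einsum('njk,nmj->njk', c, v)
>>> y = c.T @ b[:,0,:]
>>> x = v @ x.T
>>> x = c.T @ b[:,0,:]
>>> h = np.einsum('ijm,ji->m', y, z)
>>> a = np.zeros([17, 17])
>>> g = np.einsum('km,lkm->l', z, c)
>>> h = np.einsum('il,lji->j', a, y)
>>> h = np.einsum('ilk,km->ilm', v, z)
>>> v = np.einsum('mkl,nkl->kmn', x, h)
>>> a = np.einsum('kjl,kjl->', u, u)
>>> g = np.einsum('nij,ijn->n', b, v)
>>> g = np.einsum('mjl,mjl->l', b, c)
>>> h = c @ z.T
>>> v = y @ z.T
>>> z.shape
(3, 17)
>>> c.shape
(11, 3, 17)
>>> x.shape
(17, 3, 17)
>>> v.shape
(17, 3, 3)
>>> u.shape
(7, 17, 3)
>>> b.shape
(11, 3, 17)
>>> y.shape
(17, 3, 17)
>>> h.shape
(11, 3, 3)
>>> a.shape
()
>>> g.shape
(17,)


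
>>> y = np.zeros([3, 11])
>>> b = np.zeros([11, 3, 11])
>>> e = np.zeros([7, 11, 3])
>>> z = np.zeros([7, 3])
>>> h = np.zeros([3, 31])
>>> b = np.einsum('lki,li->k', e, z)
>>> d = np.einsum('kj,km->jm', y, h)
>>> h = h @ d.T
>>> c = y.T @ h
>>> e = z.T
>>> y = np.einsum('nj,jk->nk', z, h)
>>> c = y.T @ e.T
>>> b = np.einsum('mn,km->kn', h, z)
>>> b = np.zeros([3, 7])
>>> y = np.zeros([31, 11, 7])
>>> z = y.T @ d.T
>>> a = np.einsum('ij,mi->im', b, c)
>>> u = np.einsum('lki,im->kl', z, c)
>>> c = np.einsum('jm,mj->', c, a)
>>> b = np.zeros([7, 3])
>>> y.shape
(31, 11, 7)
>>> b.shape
(7, 3)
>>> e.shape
(3, 7)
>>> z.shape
(7, 11, 11)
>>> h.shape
(3, 11)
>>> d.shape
(11, 31)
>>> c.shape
()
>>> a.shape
(3, 11)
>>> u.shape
(11, 7)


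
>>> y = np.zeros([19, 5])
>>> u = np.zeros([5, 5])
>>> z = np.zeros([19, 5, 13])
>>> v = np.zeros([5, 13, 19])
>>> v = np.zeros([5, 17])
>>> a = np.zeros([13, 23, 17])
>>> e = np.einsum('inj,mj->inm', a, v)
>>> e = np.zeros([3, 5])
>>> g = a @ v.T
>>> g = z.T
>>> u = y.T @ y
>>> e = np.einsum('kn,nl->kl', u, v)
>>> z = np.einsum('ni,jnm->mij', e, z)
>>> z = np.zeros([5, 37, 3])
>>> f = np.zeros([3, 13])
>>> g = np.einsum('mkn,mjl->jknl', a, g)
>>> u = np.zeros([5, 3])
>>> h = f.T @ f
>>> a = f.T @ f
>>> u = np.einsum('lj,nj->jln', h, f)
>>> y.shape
(19, 5)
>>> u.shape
(13, 13, 3)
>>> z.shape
(5, 37, 3)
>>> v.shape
(5, 17)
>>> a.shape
(13, 13)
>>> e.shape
(5, 17)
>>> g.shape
(5, 23, 17, 19)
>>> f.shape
(3, 13)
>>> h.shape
(13, 13)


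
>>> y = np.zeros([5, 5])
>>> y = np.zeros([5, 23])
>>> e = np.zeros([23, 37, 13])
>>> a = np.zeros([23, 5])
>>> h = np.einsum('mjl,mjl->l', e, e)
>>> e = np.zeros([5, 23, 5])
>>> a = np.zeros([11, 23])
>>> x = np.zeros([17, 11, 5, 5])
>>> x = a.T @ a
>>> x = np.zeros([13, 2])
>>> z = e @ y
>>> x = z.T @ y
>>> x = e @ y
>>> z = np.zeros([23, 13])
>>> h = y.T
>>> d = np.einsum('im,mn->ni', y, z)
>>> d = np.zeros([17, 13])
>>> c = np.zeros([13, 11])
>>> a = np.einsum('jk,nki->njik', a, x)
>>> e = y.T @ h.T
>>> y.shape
(5, 23)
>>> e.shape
(23, 23)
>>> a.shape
(5, 11, 23, 23)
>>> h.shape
(23, 5)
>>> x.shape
(5, 23, 23)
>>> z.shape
(23, 13)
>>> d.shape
(17, 13)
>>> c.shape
(13, 11)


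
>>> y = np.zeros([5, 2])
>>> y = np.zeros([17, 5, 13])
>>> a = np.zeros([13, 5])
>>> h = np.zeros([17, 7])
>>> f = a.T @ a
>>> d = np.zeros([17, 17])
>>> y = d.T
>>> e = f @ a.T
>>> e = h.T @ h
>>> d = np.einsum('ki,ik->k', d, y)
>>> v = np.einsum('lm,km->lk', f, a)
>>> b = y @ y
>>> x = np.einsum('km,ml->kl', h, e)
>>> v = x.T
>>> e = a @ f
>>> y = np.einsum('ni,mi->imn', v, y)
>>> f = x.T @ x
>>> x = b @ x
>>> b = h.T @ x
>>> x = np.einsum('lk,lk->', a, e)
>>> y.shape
(17, 17, 7)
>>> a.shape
(13, 5)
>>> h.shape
(17, 7)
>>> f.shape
(7, 7)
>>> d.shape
(17,)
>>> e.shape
(13, 5)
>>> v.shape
(7, 17)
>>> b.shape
(7, 7)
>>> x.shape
()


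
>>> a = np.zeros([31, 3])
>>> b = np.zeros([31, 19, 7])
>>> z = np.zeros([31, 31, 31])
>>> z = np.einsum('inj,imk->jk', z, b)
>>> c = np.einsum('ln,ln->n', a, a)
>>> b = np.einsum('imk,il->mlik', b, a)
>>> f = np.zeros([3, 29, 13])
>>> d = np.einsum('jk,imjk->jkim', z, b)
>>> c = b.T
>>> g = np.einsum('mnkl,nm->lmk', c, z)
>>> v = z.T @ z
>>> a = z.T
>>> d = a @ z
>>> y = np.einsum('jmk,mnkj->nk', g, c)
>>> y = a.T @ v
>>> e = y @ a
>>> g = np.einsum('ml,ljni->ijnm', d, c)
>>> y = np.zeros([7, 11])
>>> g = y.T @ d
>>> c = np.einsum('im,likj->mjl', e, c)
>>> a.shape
(7, 31)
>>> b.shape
(19, 3, 31, 7)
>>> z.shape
(31, 7)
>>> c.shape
(31, 19, 7)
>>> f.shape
(3, 29, 13)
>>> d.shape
(7, 7)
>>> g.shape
(11, 7)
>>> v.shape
(7, 7)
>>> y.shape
(7, 11)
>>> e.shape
(31, 31)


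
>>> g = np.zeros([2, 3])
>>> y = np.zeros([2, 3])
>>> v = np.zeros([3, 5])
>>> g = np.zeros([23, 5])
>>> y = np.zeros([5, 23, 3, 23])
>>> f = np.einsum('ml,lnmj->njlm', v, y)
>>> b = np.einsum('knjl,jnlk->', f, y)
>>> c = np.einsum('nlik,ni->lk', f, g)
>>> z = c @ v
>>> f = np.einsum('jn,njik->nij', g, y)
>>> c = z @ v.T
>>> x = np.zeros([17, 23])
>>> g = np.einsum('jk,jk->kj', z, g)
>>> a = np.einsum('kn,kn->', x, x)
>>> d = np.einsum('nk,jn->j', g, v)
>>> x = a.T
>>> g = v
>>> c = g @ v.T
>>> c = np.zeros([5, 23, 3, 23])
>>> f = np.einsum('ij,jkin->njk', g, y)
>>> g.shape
(3, 5)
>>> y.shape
(5, 23, 3, 23)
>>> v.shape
(3, 5)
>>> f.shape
(23, 5, 23)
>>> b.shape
()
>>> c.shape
(5, 23, 3, 23)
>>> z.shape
(23, 5)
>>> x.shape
()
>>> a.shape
()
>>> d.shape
(3,)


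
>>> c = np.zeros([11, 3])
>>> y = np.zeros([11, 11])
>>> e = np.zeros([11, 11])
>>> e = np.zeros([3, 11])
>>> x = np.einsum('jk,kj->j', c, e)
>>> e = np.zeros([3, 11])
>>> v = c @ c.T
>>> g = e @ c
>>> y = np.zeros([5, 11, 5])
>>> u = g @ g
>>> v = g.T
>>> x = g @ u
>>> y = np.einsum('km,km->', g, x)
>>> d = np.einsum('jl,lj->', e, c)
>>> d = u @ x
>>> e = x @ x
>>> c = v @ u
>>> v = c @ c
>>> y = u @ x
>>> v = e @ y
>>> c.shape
(3, 3)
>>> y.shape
(3, 3)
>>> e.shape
(3, 3)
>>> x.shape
(3, 3)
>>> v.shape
(3, 3)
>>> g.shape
(3, 3)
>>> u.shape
(3, 3)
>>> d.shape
(3, 3)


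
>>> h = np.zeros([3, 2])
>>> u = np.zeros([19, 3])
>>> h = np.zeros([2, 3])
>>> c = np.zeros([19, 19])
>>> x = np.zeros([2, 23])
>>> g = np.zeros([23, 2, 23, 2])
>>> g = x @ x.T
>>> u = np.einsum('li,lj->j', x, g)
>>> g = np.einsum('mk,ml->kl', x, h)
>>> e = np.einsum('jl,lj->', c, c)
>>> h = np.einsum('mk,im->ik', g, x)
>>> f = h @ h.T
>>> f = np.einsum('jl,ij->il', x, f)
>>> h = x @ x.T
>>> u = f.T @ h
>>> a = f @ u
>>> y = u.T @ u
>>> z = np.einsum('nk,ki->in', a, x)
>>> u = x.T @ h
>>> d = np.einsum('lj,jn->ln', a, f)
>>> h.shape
(2, 2)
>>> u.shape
(23, 2)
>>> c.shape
(19, 19)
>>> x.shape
(2, 23)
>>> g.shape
(23, 3)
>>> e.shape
()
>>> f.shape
(2, 23)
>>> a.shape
(2, 2)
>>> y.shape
(2, 2)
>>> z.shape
(23, 2)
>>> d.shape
(2, 23)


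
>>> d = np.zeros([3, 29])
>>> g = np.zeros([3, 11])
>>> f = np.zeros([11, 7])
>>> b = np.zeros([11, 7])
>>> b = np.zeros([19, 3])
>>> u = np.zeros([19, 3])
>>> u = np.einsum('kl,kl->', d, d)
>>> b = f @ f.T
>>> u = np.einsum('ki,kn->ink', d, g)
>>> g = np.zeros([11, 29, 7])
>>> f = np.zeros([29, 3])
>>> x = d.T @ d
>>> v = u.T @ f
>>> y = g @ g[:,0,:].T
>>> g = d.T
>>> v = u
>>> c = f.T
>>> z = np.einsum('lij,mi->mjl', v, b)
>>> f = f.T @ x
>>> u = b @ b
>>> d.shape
(3, 29)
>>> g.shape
(29, 3)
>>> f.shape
(3, 29)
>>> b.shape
(11, 11)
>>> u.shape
(11, 11)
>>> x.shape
(29, 29)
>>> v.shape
(29, 11, 3)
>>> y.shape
(11, 29, 11)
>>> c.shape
(3, 29)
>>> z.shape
(11, 3, 29)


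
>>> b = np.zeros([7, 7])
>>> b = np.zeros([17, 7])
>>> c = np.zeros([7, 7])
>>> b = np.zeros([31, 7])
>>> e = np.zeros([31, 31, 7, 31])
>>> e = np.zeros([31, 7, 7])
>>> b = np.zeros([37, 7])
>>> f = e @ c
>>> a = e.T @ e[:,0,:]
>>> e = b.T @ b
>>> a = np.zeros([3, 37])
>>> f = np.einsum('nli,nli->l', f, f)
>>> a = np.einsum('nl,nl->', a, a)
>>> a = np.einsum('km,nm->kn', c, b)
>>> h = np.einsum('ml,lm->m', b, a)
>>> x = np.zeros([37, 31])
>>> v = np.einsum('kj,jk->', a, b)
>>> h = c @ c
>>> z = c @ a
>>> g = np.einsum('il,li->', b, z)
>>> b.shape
(37, 7)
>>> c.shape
(7, 7)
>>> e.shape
(7, 7)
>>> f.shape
(7,)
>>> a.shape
(7, 37)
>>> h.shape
(7, 7)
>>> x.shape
(37, 31)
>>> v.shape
()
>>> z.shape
(7, 37)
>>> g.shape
()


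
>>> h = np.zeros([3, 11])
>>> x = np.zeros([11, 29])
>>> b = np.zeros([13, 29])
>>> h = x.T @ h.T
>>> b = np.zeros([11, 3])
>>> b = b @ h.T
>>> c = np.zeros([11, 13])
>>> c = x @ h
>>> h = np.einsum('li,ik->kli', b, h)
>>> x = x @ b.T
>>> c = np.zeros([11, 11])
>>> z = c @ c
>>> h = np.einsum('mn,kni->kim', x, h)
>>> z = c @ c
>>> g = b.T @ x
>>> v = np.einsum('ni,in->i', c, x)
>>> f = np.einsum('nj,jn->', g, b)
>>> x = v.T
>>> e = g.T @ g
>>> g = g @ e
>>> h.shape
(3, 29, 11)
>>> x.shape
(11,)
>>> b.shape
(11, 29)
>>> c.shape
(11, 11)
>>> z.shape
(11, 11)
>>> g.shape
(29, 11)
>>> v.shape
(11,)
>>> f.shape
()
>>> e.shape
(11, 11)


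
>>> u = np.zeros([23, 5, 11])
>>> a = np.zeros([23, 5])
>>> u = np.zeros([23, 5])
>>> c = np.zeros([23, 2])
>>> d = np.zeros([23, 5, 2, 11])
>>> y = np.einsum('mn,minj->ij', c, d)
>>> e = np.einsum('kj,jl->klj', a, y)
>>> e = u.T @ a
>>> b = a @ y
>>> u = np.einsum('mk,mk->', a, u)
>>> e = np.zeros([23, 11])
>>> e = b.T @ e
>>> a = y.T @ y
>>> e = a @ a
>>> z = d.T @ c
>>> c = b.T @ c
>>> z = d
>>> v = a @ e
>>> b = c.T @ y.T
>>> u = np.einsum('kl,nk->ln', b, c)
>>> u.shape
(5, 11)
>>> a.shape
(11, 11)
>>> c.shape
(11, 2)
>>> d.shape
(23, 5, 2, 11)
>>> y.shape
(5, 11)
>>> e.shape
(11, 11)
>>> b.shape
(2, 5)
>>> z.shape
(23, 5, 2, 11)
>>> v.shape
(11, 11)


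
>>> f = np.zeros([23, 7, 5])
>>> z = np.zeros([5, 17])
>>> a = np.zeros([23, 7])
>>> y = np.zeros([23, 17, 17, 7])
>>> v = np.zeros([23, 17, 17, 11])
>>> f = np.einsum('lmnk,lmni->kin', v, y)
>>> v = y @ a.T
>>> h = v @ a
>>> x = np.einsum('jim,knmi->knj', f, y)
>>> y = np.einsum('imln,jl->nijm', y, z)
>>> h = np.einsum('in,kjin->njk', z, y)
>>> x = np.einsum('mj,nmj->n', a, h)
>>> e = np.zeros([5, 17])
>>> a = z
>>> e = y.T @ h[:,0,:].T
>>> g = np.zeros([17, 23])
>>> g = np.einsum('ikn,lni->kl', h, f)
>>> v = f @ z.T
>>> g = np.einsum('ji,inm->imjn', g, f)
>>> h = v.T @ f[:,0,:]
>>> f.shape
(11, 7, 17)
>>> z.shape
(5, 17)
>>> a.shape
(5, 17)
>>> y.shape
(7, 23, 5, 17)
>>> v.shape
(11, 7, 5)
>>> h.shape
(5, 7, 17)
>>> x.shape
(17,)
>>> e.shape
(17, 5, 23, 17)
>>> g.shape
(11, 17, 23, 7)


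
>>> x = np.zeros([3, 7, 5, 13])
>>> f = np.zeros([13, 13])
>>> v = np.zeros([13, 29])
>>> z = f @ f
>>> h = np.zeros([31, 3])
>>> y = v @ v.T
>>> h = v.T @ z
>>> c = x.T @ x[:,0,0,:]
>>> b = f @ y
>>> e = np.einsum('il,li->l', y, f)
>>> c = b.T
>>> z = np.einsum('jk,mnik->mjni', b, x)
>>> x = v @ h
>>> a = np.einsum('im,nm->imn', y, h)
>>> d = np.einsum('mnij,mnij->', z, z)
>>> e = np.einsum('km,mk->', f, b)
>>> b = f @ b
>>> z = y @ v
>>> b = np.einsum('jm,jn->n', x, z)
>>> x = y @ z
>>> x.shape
(13, 29)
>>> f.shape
(13, 13)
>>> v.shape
(13, 29)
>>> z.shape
(13, 29)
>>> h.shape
(29, 13)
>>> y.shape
(13, 13)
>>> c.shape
(13, 13)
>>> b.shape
(29,)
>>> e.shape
()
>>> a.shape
(13, 13, 29)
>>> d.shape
()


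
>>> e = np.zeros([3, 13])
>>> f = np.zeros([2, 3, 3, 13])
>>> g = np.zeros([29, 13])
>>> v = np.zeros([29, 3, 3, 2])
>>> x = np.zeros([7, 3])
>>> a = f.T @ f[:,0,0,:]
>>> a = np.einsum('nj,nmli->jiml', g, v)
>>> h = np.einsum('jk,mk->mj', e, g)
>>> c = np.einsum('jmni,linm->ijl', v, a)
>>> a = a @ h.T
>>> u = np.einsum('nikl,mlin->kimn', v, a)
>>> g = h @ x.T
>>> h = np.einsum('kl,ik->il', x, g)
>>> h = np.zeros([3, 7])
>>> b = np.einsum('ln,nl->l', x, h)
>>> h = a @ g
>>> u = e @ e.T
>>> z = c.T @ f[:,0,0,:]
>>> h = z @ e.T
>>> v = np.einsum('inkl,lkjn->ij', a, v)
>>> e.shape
(3, 13)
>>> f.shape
(2, 3, 3, 13)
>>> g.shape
(29, 7)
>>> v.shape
(13, 3)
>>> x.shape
(7, 3)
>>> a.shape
(13, 2, 3, 29)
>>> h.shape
(13, 29, 3)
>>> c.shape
(2, 29, 13)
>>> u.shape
(3, 3)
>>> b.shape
(7,)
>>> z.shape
(13, 29, 13)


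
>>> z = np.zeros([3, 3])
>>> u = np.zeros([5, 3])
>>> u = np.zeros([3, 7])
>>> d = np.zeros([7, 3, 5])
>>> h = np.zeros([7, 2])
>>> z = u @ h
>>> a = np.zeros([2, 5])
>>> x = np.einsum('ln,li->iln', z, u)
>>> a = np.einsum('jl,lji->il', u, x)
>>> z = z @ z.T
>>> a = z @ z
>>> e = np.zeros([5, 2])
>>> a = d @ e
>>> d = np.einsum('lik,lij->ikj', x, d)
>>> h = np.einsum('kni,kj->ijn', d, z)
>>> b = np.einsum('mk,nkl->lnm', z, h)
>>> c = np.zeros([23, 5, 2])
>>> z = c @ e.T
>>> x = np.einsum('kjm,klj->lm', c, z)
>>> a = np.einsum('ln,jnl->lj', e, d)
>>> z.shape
(23, 5, 5)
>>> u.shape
(3, 7)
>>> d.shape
(3, 2, 5)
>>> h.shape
(5, 3, 2)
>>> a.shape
(5, 3)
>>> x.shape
(5, 2)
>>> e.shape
(5, 2)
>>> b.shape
(2, 5, 3)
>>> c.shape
(23, 5, 2)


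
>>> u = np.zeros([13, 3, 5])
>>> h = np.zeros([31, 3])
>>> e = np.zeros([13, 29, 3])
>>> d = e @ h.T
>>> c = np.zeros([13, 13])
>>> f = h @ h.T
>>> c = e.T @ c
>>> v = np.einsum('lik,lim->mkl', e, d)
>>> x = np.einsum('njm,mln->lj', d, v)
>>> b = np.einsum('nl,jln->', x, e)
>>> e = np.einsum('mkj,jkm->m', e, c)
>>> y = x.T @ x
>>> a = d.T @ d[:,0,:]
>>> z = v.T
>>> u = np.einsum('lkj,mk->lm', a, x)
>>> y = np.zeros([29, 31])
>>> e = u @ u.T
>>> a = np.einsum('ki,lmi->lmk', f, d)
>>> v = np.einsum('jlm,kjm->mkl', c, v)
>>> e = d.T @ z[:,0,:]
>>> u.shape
(31, 3)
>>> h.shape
(31, 3)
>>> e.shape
(31, 29, 31)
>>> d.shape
(13, 29, 31)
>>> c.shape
(3, 29, 13)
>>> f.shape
(31, 31)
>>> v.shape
(13, 31, 29)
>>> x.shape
(3, 29)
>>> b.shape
()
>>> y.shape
(29, 31)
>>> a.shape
(13, 29, 31)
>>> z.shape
(13, 3, 31)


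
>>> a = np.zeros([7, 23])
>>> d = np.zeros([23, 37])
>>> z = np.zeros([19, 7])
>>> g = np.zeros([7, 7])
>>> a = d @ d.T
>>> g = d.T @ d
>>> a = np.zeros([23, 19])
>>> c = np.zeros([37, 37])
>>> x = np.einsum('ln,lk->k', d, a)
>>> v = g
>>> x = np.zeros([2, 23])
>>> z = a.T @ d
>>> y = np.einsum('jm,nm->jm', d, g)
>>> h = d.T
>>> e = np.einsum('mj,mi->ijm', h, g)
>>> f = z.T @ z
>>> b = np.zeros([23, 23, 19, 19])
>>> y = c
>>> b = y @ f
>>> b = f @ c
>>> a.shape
(23, 19)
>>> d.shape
(23, 37)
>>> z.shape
(19, 37)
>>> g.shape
(37, 37)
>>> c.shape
(37, 37)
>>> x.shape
(2, 23)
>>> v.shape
(37, 37)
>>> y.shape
(37, 37)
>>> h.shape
(37, 23)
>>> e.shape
(37, 23, 37)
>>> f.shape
(37, 37)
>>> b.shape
(37, 37)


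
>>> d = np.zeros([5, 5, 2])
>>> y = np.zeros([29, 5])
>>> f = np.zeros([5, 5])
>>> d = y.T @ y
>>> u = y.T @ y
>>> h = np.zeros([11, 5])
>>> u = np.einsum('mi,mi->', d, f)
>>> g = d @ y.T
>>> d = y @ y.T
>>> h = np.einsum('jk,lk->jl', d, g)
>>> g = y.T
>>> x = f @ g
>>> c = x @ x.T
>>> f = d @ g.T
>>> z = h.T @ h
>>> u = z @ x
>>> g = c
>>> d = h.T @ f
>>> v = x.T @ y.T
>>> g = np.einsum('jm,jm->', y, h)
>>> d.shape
(5, 5)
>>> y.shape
(29, 5)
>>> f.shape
(29, 5)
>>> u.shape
(5, 29)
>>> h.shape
(29, 5)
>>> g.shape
()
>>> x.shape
(5, 29)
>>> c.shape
(5, 5)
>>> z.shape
(5, 5)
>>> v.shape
(29, 29)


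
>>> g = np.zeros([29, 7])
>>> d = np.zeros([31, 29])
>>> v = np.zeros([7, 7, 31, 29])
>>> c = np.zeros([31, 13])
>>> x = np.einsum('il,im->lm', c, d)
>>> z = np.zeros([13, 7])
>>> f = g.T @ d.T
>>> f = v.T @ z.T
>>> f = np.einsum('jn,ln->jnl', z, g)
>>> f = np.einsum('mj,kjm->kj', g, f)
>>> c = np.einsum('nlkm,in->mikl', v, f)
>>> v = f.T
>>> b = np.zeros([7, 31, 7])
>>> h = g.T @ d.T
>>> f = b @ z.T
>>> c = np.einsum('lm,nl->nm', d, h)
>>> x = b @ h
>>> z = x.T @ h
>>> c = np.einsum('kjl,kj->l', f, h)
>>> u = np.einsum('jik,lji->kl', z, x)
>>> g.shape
(29, 7)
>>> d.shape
(31, 29)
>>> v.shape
(7, 13)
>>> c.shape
(13,)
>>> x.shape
(7, 31, 31)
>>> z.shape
(31, 31, 31)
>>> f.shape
(7, 31, 13)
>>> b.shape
(7, 31, 7)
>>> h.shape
(7, 31)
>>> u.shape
(31, 7)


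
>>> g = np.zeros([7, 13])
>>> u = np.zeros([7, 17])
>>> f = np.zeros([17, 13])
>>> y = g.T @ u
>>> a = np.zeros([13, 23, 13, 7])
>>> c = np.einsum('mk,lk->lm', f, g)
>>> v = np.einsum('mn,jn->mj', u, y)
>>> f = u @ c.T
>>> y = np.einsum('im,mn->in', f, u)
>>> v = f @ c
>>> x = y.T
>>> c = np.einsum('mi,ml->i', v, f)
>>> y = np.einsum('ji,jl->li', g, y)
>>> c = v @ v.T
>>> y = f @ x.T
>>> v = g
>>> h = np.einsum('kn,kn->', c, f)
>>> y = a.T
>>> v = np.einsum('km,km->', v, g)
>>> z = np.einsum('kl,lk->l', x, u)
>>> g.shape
(7, 13)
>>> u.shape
(7, 17)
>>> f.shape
(7, 7)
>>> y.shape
(7, 13, 23, 13)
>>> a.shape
(13, 23, 13, 7)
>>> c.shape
(7, 7)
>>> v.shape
()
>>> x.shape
(17, 7)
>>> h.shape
()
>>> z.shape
(7,)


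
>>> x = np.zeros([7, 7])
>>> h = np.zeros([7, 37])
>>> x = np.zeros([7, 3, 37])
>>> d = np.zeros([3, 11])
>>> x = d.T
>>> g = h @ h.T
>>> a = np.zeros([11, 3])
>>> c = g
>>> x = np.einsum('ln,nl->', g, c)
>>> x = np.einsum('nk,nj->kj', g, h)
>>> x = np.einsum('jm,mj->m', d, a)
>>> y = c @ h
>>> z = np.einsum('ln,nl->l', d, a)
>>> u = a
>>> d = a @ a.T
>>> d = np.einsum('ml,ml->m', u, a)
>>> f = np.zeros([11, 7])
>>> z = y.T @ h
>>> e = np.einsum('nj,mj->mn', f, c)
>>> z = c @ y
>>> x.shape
(11,)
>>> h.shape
(7, 37)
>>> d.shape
(11,)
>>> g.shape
(7, 7)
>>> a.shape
(11, 3)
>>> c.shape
(7, 7)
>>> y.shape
(7, 37)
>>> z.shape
(7, 37)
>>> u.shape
(11, 3)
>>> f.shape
(11, 7)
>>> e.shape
(7, 11)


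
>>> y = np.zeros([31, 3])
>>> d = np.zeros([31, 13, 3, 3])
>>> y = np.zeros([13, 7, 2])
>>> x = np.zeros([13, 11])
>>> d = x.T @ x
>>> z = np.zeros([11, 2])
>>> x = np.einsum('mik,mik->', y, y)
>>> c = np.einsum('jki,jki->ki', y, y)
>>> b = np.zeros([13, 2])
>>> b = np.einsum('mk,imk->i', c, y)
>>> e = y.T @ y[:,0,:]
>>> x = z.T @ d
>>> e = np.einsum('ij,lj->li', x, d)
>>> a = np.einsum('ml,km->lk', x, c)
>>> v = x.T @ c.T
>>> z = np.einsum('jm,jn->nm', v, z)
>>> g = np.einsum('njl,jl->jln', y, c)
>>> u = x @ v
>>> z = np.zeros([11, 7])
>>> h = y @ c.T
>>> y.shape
(13, 7, 2)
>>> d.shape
(11, 11)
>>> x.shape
(2, 11)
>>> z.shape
(11, 7)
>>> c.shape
(7, 2)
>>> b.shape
(13,)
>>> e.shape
(11, 2)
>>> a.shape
(11, 7)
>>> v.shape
(11, 7)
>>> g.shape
(7, 2, 13)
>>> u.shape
(2, 7)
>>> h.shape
(13, 7, 7)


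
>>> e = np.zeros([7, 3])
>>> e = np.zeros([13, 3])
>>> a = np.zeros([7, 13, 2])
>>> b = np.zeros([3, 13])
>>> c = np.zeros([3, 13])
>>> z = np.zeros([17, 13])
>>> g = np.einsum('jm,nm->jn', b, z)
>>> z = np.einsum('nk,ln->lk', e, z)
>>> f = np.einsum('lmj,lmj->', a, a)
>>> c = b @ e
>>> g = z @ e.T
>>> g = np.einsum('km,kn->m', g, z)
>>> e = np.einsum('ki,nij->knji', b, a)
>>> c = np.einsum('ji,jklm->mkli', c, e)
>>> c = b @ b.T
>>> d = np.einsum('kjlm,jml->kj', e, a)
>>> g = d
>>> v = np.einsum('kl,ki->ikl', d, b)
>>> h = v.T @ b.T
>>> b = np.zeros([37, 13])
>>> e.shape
(3, 7, 2, 13)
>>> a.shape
(7, 13, 2)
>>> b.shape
(37, 13)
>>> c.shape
(3, 3)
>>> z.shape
(17, 3)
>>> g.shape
(3, 7)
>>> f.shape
()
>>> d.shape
(3, 7)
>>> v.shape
(13, 3, 7)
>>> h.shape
(7, 3, 3)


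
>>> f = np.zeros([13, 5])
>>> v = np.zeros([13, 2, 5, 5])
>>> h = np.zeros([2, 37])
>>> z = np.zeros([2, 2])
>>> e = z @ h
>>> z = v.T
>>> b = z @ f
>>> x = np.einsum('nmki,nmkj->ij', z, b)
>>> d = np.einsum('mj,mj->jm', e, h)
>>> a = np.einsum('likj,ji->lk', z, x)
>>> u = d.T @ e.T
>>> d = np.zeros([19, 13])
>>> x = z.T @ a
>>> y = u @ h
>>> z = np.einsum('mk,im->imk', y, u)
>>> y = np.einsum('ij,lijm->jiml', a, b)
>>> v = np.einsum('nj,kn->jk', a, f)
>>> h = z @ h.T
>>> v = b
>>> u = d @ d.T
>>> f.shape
(13, 5)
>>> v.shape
(5, 5, 2, 5)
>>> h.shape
(2, 2, 2)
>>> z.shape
(2, 2, 37)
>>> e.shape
(2, 37)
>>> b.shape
(5, 5, 2, 5)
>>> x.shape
(13, 2, 5, 2)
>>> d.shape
(19, 13)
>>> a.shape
(5, 2)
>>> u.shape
(19, 19)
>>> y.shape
(2, 5, 5, 5)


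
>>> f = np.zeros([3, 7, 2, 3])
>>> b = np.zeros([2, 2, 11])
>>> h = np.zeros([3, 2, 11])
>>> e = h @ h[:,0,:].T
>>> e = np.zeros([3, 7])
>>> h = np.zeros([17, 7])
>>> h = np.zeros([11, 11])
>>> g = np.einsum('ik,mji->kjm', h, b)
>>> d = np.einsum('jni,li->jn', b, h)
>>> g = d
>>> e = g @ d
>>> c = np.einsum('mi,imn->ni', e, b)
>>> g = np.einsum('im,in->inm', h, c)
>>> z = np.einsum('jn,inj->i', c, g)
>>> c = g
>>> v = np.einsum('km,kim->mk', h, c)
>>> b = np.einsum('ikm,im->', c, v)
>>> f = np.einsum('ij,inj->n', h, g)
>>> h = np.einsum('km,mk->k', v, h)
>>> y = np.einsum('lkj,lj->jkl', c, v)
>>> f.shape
(2,)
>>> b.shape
()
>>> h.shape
(11,)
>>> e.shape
(2, 2)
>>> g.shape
(11, 2, 11)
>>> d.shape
(2, 2)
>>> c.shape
(11, 2, 11)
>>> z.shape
(11,)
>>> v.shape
(11, 11)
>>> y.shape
(11, 2, 11)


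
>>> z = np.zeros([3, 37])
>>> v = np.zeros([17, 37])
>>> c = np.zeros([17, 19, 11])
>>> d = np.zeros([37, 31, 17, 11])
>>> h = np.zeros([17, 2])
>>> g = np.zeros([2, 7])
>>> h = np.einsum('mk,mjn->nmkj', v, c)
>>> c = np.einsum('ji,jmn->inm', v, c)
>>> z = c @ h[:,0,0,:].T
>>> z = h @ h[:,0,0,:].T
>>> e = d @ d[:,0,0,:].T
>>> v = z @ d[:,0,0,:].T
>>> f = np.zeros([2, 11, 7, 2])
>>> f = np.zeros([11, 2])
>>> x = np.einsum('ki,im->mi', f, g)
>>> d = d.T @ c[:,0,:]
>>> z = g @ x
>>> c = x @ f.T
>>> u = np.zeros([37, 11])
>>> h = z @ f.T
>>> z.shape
(2, 2)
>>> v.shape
(11, 17, 37, 37)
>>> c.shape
(7, 11)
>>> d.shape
(11, 17, 31, 19)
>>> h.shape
(2, 11)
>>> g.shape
(2, 7)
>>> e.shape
(37, 31, 17, 37)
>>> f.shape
(11, 2)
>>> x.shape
(7, 2)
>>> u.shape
(37, 11)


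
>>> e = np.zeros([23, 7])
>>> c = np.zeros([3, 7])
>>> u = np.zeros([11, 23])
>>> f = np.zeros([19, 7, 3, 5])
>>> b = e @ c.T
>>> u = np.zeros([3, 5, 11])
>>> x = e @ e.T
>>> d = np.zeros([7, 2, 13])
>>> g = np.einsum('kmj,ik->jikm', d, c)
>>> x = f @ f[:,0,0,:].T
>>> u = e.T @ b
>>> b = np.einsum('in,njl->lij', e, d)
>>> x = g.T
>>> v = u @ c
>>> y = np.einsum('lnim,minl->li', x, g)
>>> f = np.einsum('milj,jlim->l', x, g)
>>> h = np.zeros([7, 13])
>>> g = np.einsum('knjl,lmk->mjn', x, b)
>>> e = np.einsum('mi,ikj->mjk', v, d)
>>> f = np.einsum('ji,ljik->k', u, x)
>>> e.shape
(7, 13, 2)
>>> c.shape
(3, 7)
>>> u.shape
(7, 3)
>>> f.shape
(13,)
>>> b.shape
(13, 23, 2)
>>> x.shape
(2, 7, 3, 13)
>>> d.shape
(7, 2, 13)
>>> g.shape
(23, 3, 7)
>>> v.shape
(7, 7)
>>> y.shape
(2, 3)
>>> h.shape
(7, 13)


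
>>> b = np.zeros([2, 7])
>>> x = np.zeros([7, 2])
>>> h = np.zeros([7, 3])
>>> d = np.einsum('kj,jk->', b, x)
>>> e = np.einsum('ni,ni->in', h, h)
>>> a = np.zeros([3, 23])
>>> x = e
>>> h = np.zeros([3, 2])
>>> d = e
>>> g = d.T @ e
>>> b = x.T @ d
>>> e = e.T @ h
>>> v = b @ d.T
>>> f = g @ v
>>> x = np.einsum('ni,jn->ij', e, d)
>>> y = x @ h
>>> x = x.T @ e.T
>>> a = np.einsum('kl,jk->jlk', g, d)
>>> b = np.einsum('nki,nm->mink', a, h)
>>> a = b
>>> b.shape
(2, 7, 3, 7)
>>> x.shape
(3, 7)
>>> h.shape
(3, 2)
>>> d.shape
(3, 7)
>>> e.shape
(7, 2)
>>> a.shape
(2, 7, 3, 7)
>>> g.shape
(7, 7)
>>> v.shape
(7, 3)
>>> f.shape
(7, 3)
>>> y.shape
(2, 2)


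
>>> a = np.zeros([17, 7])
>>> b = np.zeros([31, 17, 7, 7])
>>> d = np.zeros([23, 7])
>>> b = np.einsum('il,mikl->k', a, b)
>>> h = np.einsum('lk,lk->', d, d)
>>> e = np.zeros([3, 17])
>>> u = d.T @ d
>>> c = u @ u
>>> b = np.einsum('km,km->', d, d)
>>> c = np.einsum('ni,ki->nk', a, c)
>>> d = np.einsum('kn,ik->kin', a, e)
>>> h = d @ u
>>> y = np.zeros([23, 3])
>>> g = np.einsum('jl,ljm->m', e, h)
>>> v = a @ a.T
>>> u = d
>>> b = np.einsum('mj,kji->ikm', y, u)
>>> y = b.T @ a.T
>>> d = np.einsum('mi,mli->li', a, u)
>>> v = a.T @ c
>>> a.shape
(17, 7)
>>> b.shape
(7, 17, 23)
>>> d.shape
(3, 7)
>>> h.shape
(17, 3, 7)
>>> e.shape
(3, 17)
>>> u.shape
(17, 3, 7)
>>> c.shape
(17, 7)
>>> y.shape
(23, 17, 17)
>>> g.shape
(7,)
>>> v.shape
(7, 7)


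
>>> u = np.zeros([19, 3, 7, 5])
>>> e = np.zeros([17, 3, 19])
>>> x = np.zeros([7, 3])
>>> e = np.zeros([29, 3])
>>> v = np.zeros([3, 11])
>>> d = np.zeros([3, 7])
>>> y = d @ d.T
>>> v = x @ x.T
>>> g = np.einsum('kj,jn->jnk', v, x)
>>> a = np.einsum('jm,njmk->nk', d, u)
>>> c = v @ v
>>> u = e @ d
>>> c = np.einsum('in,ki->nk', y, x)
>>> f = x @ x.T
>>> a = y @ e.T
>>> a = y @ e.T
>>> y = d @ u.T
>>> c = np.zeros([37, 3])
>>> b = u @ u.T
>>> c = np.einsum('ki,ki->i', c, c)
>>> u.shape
(29, 7)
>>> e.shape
(29, 3)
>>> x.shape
(7, 3)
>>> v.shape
(7, 7)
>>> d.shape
(3, 7)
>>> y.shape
(3, 29)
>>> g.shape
(7, 3, 7)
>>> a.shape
(3, 29)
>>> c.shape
(3,)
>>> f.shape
(7, 7)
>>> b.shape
(29, 29)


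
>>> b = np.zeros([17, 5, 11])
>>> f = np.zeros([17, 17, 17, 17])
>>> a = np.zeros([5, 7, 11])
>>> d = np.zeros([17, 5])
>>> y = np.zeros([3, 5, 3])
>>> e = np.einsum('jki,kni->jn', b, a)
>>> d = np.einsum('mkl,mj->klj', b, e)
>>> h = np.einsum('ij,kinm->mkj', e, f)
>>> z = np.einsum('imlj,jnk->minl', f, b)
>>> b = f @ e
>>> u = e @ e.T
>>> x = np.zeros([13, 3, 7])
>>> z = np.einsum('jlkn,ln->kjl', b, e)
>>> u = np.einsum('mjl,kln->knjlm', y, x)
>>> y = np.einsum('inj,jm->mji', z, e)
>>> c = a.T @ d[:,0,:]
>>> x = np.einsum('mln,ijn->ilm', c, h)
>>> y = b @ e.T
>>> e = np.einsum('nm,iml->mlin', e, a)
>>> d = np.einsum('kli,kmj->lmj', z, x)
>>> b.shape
(17, 17, 17, 7)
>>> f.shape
(17, 17, 17, 17)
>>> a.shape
(5, 7, 11)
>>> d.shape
(17, 7, 11)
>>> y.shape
(17, 17, 17, 17)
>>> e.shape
(7, 11, 5, 17)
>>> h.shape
(17, 17, 7)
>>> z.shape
(17, 17, 17)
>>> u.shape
(13, 7, 5, 3, 3)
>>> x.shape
(17, 7, 11)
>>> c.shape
(11, 7, 7)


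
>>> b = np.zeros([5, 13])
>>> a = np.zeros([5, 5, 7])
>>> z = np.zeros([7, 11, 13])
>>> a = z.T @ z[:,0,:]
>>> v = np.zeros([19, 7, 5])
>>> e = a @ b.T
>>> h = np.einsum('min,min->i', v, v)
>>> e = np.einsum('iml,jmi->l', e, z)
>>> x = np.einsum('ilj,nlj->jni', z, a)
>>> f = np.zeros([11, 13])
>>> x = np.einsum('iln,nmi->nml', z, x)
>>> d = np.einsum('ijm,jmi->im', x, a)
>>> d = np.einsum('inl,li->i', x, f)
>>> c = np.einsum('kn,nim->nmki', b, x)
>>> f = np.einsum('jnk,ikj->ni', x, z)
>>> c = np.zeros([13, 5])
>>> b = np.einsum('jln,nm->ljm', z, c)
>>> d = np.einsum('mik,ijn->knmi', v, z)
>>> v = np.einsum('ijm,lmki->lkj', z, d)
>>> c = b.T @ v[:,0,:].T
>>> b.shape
(11, 7, 5)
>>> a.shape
(13, 11, 13)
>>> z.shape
(7, 11, 13)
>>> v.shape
(5, 19, 11)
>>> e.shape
(5,)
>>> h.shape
(7,)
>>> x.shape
(13, 13, 11)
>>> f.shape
(13, 7)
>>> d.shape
(5, 13, 19, 7)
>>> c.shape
(5, 7, 5)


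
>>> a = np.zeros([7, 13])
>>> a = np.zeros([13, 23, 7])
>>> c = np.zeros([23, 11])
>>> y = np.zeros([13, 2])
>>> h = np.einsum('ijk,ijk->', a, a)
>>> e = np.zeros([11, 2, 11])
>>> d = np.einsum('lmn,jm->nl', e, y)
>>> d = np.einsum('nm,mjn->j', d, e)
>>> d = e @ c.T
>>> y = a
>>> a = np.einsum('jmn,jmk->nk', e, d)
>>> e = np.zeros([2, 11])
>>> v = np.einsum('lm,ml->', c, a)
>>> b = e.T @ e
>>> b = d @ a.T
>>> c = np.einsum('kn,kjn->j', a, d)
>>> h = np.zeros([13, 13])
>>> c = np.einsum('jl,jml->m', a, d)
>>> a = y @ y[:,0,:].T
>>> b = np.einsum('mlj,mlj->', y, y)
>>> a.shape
(13, 23, 13)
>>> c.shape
(2,)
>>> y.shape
(13, 23, 7)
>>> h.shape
(13, 13)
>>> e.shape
(2, 11)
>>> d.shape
(11, 2, 23)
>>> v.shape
()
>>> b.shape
()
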